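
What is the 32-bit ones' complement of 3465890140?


3465890140 ^ 4294967295 = 829077155

829077155


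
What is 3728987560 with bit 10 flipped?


3728987560 ^ (1 << 10) = 3728987560 ^ 1024 = 3728986536

3728986536


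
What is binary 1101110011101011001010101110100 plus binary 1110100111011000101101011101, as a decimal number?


1101110011101011001010101110100 + 1110100111011000101101011101 = 1111101000100110010000011010001 = 2098405585

2098405585


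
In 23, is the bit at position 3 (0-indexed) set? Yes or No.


0b10111, bit 3 = 0. No

No


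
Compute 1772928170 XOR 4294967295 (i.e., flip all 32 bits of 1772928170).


1772928170 ^ 4294967295 = 2522039125

2522039125


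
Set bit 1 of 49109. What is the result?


49109 | (1 << 1) = 49109 | 2 = 49111

49111


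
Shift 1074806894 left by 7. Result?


0b1000000000100000100000001101110 << 7 = 0b10000000001000001000000011011100000000 = 137575282432

137575282432


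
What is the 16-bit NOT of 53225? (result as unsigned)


~0b1100111111101001 = 0b11000000010110 = 12310 (16-bit unsigned)

12310


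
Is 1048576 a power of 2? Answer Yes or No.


0b100000000000000000000. Only one bit set => Yes

Yes


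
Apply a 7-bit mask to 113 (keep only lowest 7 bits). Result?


113 & 127 = 113

113


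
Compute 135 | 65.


0b10000111 | 0b1000001 = 0b11000111 = 199

199


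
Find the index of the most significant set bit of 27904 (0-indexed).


0b110110100000000. Highest set bit at position 14

14


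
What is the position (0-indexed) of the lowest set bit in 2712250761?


0b10100001101010011010100110001001. Lowest set bit at position 0

0


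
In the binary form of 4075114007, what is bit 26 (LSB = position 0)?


0b11110010111001010100111000010111, position 26 = 0

0


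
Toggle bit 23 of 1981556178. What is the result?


1981556178 ^ (1 << 23) = 1981556178 ^ 8388608 = 1989944786

1989944786


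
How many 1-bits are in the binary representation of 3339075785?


0b11000111000001100100000011001001 has 12 set bits

12


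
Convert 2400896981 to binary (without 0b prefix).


2400896981 = 10001111000110101100011111010101 in binary

10001111000110101100011111010101


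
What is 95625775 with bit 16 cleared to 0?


95625775 & ~(1 << 16) = 95560239

95560239


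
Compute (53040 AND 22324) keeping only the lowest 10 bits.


Step 1: 53040 & 22324 = 18224
Step 2: 18224 & 1023 = 816

816


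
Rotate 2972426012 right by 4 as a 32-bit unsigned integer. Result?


Rotate 0b10110001001010111001111100011100 right by 4 (32-bit) = 0b11001011000100101011100111110001 = 3407002097

3407002097


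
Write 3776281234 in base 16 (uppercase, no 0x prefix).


3776281234 = E1157A92 hex

E1157A92


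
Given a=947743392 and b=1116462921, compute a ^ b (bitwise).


947743392 ^ 1116462921 = 2062988777

2062988777


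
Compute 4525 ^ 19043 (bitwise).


0b1000110101101 ^ 0b100101001100011 = 0b101101111001110 = 23502

23502


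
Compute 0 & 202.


0b0 & 0b11001010 = 0b0 = 0

0


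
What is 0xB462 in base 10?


B462 hex = 46178 decimal

46178


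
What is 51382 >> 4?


0b1100100010110110 >> 4 = 0b110010001011 = 3211

3211


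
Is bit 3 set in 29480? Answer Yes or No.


0b111001100101000, bit 3 = 1. Yes

Yes


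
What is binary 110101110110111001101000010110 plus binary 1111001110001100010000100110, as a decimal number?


110101110110111001101000010110 + 1111001110001100010000100110 = 1000101000101000101111000111100 = 1158962748

1158962748


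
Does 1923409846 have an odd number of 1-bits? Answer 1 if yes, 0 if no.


0b1110010101001001110011110110110 has 18 ones => parity 0

0


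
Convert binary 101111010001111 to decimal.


101111010001111 in decimal = 24207

24207


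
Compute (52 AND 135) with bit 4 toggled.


Step 1: 52 & 135 = 4
Step 2: 4 ^ (1 << 4) = 4 ^ 16 = 20

20


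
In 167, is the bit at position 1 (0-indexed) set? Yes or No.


0b10100111, bit 1 = 1. Yes

Yes


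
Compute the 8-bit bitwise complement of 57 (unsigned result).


~0b111001 = 0b11000110 = 198 (8-bit unsigned)

198


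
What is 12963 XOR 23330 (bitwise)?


0b11001010100011 ^ 0b101101100100010 = 0b110100110000001 = 27009

27009


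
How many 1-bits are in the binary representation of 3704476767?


0b11011100110011011101010001011111 has 20 set bits

20


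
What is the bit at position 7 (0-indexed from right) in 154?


0b10011010, position 7 = 1

1


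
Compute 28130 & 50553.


0b110110111100010 & 0b1100010101111001 = 0b100010101100000 = 17760

17760


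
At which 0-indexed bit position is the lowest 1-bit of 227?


0b11100011. Lowest set bit at position 0

0


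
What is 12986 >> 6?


0b11001010111010 >> 6 = 0b11001010 = 202

202


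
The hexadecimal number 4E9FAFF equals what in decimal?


4E9FAFF hex = 82443007 decimal

82443007


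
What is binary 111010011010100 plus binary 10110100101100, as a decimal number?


111010011010100 + 10110100101100 = 1010001000000000 = 41472

41472


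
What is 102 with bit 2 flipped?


102 ^ (1 << 2) = 102 ^ 4 = 98

98


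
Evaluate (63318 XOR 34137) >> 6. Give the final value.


Step 1: 63318 ^ 34137 = 29199
Step 2: 29199 >> 6 = 456

456


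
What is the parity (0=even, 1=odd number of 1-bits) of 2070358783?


0b1111011011001110010101011111111 has 22 ones => parity 0

0


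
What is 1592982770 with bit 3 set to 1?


1592982770 | (1 << 3) = 1592982770 | 8 = 1592982778

1592982778


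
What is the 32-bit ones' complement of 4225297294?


4225297294 ^ 4294967295 = 69670001

69670001


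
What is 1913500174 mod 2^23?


1913500174 & 8388607 = 897550

897550


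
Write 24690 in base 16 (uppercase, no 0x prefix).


24690 = 6072 hex

6072


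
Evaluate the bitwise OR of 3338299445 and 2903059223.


0b11000110111110100110100000110101 | 0b10101101000010010010101100010111 = 0b11101111111110110110101100110111 = 4026231607

4026231607


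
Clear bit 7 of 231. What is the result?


231 & ~(1 << 7) = 103

103


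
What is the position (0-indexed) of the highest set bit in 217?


0b11011001. Highest set bit at position 7

7


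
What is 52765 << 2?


0b1100111000011101 << 2 = 0b110011100001110100 = 211060

211060


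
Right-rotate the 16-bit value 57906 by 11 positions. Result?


Rotate 0b1110001000110010 right by 11 (16-bit) = 0b100011001011100 = 18012

18012


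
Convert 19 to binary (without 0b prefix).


19 = 10011 in binary

10011


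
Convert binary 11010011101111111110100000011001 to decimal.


11010011101111111110100000011001 in decimal = 3552569369

3552569369


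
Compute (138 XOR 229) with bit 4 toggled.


Step 1: 138 ^ 229 = 111
Step 2: 111 ^ (1 << 4) = 111 ^ 16 = 127

127


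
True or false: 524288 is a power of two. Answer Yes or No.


0b10000000000000000000. Only one bit set => Yes

Yes


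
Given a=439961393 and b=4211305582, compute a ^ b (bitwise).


439961393 ^ 4211305582 = 3778685791

3778685791


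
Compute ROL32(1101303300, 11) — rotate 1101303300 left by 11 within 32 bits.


Rotate 0b1000001101001001000111000000100 left by 11 (32-bit) = 0b100100011100000010001000001101 = 611328525

611328525


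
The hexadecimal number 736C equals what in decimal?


736C hex = 29548 decimal

29548


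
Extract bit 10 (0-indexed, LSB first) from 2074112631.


0b1111011101000000111001001110111, position 10 = 0

0


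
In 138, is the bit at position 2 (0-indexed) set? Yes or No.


0b10001010, bit 2 = 0. No

No


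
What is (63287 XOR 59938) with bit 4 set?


Step 1: 63287 ^ 59938 = 7445
Step 2: 7445 | (1 << 4) = 7445 | 16 = 7445

7445


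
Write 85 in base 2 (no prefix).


85 = 1010101 in binary

1010101


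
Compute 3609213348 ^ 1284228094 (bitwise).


0b11010111001000000011100110100100 ^ 0b1001100100010111100001111111110 = 0b10011011101010111111101001011010 = 2611739226

2611739226


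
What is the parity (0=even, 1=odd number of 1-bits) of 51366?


0b1100100010100110 has 7 ones => parity 1

1


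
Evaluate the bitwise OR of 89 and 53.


0b1011001 | 0b110101 = 0b1111101 = 125

125


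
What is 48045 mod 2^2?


48045 & 3 = 1

1


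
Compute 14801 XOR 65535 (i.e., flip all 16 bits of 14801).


14801 ^ 65535 = 50734

50734


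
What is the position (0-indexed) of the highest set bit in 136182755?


0b1000000111011111101111100011. Highest set bit at position 27

27


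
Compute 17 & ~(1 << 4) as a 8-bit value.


17 & ~(1 << 4) = 1

1


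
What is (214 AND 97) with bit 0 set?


Step 1: 214 & 97 = 64
Step 2: 64 | (1 << 0) = 64 | 1 = 65

65


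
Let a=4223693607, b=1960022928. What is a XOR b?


4223693607 ^ 1960022928 = 2400444599

2400444599


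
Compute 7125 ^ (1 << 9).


7125 ^ (1 << 9) = 7125 ^ 512 = 6613

6613


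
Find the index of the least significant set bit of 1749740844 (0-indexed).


0b1101000010010101110110100101100. Lowest set bit at position 2

2


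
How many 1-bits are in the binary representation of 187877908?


0b1011001100101100101000010100 has 12 set bits

12


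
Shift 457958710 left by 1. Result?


0b11011010010111110010100110110 << 1 = 0b110110100101111100101001101100 = 915917420

915917420


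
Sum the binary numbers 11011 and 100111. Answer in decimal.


11011 + 100111 = 1000010 = 66

66


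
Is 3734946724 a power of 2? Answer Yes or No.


0b11011110100111101100001110100100. Multiple bits set => No

No


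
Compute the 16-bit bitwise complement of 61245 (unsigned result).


~0b1110111100111101 = 0b1000011000010 = 4290 (16-bit unsigned)

4290


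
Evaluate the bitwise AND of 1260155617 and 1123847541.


0b1001011000111000111001011100001 & 0b1000010111111001000110101110101 = 0b1000010000111000000000001100001 = 1109131361

1109131361


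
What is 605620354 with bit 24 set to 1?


605620354 | (1 << 24) = 605620354 | 16777216 = 622397570

622397570


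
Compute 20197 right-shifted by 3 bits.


0b100111011100101 >> 3 = 0b100111011100 = 2524

2524


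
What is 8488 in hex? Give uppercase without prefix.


8488 = 2128 hex

2128


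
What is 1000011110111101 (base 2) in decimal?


1000011110111101 in decimal = 34749

34749


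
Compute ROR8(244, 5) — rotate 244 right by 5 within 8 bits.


Rotate 0b11110100 right by 5 (8-bit) = 0b10100111 = 167

167


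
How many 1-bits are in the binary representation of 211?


0b11010011 has 5 set bits

5


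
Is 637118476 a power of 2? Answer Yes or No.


0b100101111110011010100000001100. Multiple bits set => No

No


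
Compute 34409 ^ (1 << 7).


34409 ^ (1 << 7) = 34409 ^ 128 = 34537

34537


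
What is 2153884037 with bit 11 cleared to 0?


2153884037 & ~(1 << 11) = 2153881989

2153881989


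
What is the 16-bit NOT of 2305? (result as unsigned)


~0b100100000001 = 0b1111011011111110 = 63230 (16-bit unsigned)

63230


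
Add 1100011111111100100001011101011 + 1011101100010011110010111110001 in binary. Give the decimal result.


1100011111111100100001011101011 + 1011101100010011110010111110001 = 11000001100010000010100011011100 = 3246926044

3246926044


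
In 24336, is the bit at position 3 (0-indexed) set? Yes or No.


0b101111100010000, bit 3 = 0. No

No


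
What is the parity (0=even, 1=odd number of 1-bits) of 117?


0b1110101 has 5 ones => parity 1

1


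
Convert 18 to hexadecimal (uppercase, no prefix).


18 = 12 hex

12


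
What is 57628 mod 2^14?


57628 & 16383 = 8476

8476


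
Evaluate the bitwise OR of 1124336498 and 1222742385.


0b1000011000001000000001101110010 | 0b1001000111000011001000101110001 = 0b1001011111001011001001101110011 = 1273336691

1273336691


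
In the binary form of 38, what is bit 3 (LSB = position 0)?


0b100110, position 3 = 0

0


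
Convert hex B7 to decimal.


B7 hex = 183 decimal

183


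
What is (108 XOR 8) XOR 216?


Step 1: 108 ^ 8 = 100
Step 2: 100 ^ 216 = 188

188


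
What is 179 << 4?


0b10110011 << 4 = 0b101100110000 = 2864

2864


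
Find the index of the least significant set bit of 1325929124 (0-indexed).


0b1001111000010000001001010100100. Lowest set bit at position 2

2


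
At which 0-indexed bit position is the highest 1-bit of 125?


0b1111101. Highest set bit at position 6

6


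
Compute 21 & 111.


0b10101 & 0b1101111 = 0b101 = 5

5


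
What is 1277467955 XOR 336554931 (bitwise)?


0b1001100001001001001110100110011 ^ 0b10100000011110110101110110011 = 0b1011000001010111111011010000000 = 1479276160

1479276160


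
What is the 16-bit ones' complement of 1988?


1988 ^ 65535 = 63547

63547


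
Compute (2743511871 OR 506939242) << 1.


Step 1: 2743511871 | 506939242 = 3216502655
Step 2: 3216502655 << 1 = 6433005310

6433005310


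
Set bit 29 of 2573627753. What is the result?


2573627753 | (1 << 29) = 2573627753 | 536870912 = 3110498665

3110498665


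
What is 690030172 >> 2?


0b101001001000010000011001011100 >> 2 = 0b1010010010000100000110010111 = 172507543

172507543


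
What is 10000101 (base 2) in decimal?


10000101 in decimal = 133

133


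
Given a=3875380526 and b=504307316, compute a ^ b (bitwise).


3875380526 ^ 504307316 = 4176642906

4176642906


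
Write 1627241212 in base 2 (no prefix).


1627241212 = 1100000111111011011101011111100 in binary

1100000111111011011101011111100


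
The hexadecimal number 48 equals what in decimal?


48 hex = 72 decimal

72


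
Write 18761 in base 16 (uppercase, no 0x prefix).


18761 = 4949 hex

4949


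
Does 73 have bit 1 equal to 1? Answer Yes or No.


0b1001001, bit 1 = 0. No

No


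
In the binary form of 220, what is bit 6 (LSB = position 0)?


0b11011100, position 6 = 1

1


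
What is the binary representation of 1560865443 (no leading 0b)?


1560865443 = 1011101000010001110101010100011 in binary

1011101000010001110101010100011


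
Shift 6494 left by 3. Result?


0b1100101011110 << 3 = 0b1100101011110000 = 51952

51952


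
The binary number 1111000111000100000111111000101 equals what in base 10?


1111000111000100000111111000101 in decimal = 2028081093

2028081093


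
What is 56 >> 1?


0b111000 >> 1 = 0b11100 = 28

28


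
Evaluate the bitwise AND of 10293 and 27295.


0b10100000110101 & 0b110101010011111 = 0b10100000010101 = 10261

10261


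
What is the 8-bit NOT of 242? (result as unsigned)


~0b11110010 = 0b1101 = 13 (8-bit unsigned)

13


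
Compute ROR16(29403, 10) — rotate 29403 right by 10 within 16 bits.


Rotate 0b111001011011011 right by 10 (16-bit) = 0b1011011011011100 = 46812

46812


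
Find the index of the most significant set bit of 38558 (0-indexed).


0b1001011010011110. Highest set bit at position 15

15


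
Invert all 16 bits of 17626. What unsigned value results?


17626 ^ 65535 = 47909

47909


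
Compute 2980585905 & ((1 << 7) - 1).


2980585905 & 127 = 49

49


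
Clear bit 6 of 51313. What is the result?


51313 & ~(1 << 6) = 51249

51249


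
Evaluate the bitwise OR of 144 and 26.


0b10010000 | 0b11010 = 0b10011010 = 154

154


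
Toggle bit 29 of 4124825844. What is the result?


4124825844 ^ (1 << 29) = 4124825844 ^ 536870912 = 3587954932

3587954932


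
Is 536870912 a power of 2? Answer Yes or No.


0b100000000000000000000000000000. Only one bit set => Yes

Yes


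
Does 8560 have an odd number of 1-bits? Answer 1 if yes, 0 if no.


0b10000101110000 has 5 ones => parity 1

1


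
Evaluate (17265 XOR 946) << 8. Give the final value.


Step 1: 17265 ^ 946 = 16579
Step 2: 16579 << 8 = 4244224

4244224


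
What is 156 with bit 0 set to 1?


156 | (1 << 0) = 156 | 1 = 157

157


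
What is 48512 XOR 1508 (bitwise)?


0b1011110110000000 ^ 0b10111100100 = 0b1011100001100100 = 47204

47204


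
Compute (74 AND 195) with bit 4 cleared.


Step 1: 74 & 195 = 66
Step 2: 66 & ~(1 << 4) = 66

66


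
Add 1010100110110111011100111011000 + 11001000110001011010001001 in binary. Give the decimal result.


1010100110110111011100111011000 + 11001000110001011010001001 = 1010111111111101101000001100001 = 1476317281

1476317281


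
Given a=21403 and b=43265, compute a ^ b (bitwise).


21403 ^ 43265 = 64154

64154


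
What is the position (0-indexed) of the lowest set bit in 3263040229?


0b11000010011111100000101011100101. Lowest set bit at position 0

0


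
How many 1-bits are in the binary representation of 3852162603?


0b11100101100110110101011000101011 has 18 set bits

18


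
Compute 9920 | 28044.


0b10011011000000 | 0b110110110001100 = 0b110111111001100 = 28620

28620


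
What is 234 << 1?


0b11101010 << 1 = 0b111010100 = 468

468


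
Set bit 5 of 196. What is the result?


196 | (1 << 5) = 196 | 32 = 228

228


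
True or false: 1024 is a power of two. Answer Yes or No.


0b10000000000. Only one bit set => Yes

Yes


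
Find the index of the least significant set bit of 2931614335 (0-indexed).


0b10101110101111001110001001111111. Lowest set bit at position 0

0


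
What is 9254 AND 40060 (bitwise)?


0b10010000100110 & 0b1001110001111100 = 0b10000100100 = 1060

1060


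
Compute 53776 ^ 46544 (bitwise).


0b1101001000010000 ^ 0b1011010111010000 = 0b110011111000000 = 26560

26560


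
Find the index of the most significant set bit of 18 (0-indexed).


0b10010. Highest set bit at position 4

4


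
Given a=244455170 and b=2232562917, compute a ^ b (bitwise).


244455170 ^ 2232562917 = 2340430823

2340430823


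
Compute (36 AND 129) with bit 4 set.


Step 1: 36 & 129 = 0
Step 2: 0 | (1 << 4) = 0 | 16 = 16

16


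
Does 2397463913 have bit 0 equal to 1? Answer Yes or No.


0b10001110111001100110010101101001, bit 0 = 1. Yes

Yes


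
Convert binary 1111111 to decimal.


1111111 in decimal = 127

127


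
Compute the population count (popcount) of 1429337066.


0b1010101001100011111001111101010 has 18 set bits

18


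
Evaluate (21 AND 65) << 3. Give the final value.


Step 1: 21 & 65 = 1
Step 2: 1 << 3 = 8

8


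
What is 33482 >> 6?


0b1000001011001010 >> 6 = 0b1000001011 = 523

523


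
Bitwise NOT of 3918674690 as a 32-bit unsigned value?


~0b11101001100100100011101100000010 = 0b10110011011011100010011111101 = 376292605 (32-bit unsigned)

376292605


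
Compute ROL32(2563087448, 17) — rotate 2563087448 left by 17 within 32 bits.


Rotate 0b10011000110001011001110001011000 left by 17 (32-bit) = 0b111000101100010011000110001011 = 951136651

951136651


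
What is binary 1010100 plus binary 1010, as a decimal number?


1010100 + 1010 = 1011110 = 94

94


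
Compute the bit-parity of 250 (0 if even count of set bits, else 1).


0b11111010 has 6 ones => parity 0

0


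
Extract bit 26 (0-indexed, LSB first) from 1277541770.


0b1001100001001011011110110001010, position 26 = 1

1


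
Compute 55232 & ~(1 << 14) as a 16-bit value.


55232 & ~(1 << 14) = 38848

38848


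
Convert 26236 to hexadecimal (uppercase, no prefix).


26236 = 667C hex

667C


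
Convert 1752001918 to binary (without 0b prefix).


1752001918 = 1101000011011010110110101111110 in binary

1101000011011010110110101111110


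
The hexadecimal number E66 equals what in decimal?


E66 hex = 3686 decimal

3686


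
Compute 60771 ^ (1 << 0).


60771 ^ (1 << 0) = 60771 ^ 1 = 60770

60770


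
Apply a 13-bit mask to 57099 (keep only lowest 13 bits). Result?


57099 & 8191 = 7947

7947


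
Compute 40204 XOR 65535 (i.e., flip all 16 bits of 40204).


40204 ^ 65535 = 25331

25331


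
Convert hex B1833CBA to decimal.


B1833CBA hex = 2978167994 decimal

2978167994


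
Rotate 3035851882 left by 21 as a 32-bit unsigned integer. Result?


Rotate 0b10110100111100110110110001101010 left by 21 (32-bit) = 0b10001101010101101001111001101101 = 2371264109

2371264109


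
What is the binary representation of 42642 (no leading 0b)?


42642 = 1010011010010010 in binary

1010011010010010


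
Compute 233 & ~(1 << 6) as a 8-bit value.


233 & ~(1 << 6) = 169

169


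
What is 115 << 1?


0b1110011 << 1 = 0b11100110 = 230

230


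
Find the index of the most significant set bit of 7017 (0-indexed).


0b1101101101001. Highest set bit at position 12

12


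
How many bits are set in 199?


0b11000111 has 5 set bits

5


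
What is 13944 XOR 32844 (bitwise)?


0b11011001111000 ^ 0b1000000001001100 = 0b1011011000110100 = 46644

46644


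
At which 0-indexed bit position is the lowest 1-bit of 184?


0b10111000. Lowest set bit at position 3

3


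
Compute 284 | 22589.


0b100011100 | 0b101100000111101 = 0b101100100111101 = 22845

22845


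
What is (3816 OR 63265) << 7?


Step 1: 3816 | 63265 = 65513
Step 2: 65513 << 7 = 8385664

8385664


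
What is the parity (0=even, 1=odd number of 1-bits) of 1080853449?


0b1000000011011001000001111001001 has 12 ones => parity 0

0


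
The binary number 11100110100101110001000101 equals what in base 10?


11100110100101110001000101 in decimal = 60447813

60447813


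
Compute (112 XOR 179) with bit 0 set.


Step 1: 112 ^ 179 = 195
Step 2: 195 | (1 << 0) = 195 | 1 = 195

195


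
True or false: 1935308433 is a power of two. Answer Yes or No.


0b1110011010110100111011010010001. Multiple bits set => No

No


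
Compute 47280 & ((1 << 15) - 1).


47280 & 32767 = 14512

14512


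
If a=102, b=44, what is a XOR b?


102 ^ 44 = 74

74


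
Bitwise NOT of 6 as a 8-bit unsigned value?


~0b110 = 0b11111001 = 249 (8-bit unsigned)

249


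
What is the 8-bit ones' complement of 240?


240 ^ 255 = 15

15


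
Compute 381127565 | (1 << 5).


381127565 | (1 << 5) = 381127565 | 32 = 381127597

381127597


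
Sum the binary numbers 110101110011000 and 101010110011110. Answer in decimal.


110101110011000 + 101010110011110 = 1100000100110110 = 49462

49462


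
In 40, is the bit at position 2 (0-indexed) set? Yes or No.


0b101000, bit 2 = 0. No

No


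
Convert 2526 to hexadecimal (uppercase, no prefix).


2526 = 9DE hex

9DE


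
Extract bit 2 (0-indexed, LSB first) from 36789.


0b1000111110110101, position 2 = 1

1


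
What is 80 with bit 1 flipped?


80 ^ (1 << 1) = 80 ^ 2 = 82

82


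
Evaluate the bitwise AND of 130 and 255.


0b10000010 & 0b11111111 = 0b10000010 = 130

130


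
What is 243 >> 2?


0b11110011 >> 2 = 0b111100 = 60

60


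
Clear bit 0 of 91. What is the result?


91 & ~(1 << 0) = 90

90


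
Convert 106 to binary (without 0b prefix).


106 = 1101010 in binary

1101010


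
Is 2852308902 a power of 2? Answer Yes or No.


0b10101010000000101100011110100110. Multiple bits set => No

No


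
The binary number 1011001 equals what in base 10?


1011001 in decimal = 89

89


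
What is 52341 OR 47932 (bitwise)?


0b1100110001110101 | 0b1011101100111100 = 0b1111111101111101 = 65405

65405


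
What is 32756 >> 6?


0b111111111110100 >> 6 = 0b111111111 = 511

511


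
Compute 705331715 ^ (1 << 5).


705331715 ^ (1 << 5) = 705331715 ^ 32 = 705331747

705331747


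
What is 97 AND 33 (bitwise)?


0b1100001 & 0b100001 = 0b100001 = 33

33


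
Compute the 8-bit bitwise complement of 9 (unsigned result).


~0b1001 = 0b11110110 = 246 (8-bit unsigned)

246


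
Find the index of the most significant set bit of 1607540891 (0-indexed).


0b1011111110100010010000010011011. Highest set bit at position 30

30


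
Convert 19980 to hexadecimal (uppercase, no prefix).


19980 = 4E0C hex

4E0C


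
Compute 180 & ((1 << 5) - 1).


180 & 31 = 20

20


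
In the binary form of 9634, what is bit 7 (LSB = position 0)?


0b10010110100010, position 7 = 1

1


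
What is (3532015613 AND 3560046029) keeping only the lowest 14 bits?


Step 1: 3532015613 & 3560046029 = 3489678797
Step 2: 3489678797 & 16383 = 1485

1485


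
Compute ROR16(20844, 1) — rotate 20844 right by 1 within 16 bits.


Rotate 0b101000101101100 right by 1 (16-bit) = 0b10100010110110 = 10422

10422


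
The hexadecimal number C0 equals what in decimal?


C0 hex = 192 decimal

192


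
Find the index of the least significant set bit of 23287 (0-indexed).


0b101101011110111. Lowest set bit at position 0

0


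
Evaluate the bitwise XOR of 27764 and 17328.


0b110110001110100 ^ 0b100001110110000 = 0b10111111000100 = 12228

12228


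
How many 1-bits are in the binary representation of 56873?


0b1101111000101001 has 9 set bits

9


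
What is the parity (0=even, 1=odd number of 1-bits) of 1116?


0b10001011100 has 5 ones => parity 1

1


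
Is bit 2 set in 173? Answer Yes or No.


0b10101101, bit 2 = 1. Yes

Yes


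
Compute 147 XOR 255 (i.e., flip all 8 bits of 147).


147 ^ 255 = 108

108


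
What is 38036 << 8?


0b1001010010010100 << 8 = 0b100101001001010000000000 = 9737216

9737216


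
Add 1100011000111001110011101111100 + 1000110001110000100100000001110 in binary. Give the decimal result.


1100011000111001110011101111100 + 1000110001110000100100000001110 = 10101001010101010010111110001010 = 2840932234

2840932234


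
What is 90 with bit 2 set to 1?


90 | (1 << 2) = 90 | 4 = 94

94


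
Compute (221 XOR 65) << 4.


Step 1: 221 ^ 65 = 156
Step 2: 156 << 4 = 2496

2496


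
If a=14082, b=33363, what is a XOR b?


14082 ^ 33363 = 46417

46417


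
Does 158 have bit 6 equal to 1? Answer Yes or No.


0b10011110, bit 6 = 0. No

No


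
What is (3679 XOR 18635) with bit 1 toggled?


Step 1: 3679 ^ 18635 = 18068
Step 2: 18068 ^ (1 << 1) = 18068 ^ 2 = 18070

18070


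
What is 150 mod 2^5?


150 & 31 = 22

22


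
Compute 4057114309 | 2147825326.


0b11110001110100101010011011000101 | 0b10000000000001010011011010101110 = 0b11110001110101111011011011101111 = 4057446127

4057446127


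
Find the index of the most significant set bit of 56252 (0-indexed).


0b1101101110111100. Highest set bit at position 15

15


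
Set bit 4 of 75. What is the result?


75 | (1 << 4) = 75 | 16 = 91

91


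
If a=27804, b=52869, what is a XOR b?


27804 ^ 52869 = 41497

41497


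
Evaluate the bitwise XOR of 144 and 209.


0b10010000 ^ 0b11010001 = 0b1000001 = 65

65


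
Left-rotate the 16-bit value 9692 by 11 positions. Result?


Rotate 0b10010111011100 left by 11 (16-bit) = 0b1110000100101110 = 57646

57646


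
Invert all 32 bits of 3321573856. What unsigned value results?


3321573856 ^ 4294967295 = 973393439

973393439


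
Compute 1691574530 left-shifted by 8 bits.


0b1100100110100110110000100000010 << 8 = 0b110010011010011011000010000001000000000 = 433043079680

433043079680


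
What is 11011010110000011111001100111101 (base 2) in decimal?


11011010110000011111001100111101 in decimal = 3670143805

3670143805


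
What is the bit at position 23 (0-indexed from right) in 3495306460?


0b11010000010101100010010011011100, position 23 = 0

0


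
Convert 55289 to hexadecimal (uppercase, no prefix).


55289 = D7F9 hex

D7F9


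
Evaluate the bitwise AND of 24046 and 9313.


0b101110111101110 & 0b10010001100001 = 0b10001100000 = 1120

1120


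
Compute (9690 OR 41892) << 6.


Step 1: 9690 | 41892 = 43006
Step 2: 43006 << 6 = 2752384

2752384


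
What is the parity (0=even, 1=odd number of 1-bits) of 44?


0b101100 has 3 ones => parity 1

1


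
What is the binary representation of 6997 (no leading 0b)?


6997 = 1101101010101 in binary

1101101010101


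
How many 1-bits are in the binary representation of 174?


0b10101110 has 5 set bits

5


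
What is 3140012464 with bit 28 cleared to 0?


3140012464 & ~(1 << 28) = 2871577008

2871577008


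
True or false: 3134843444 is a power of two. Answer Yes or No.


0b10111010110110011110101000110100. Multiple bits set => No

No


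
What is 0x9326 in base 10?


9326 hex = 37670 decimal

37670


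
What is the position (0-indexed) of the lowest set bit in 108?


0b1101100. Lowest set bit at position 2

2


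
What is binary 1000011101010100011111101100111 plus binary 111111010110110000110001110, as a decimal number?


1000011101010100011111101100111 + 111111010110110000110001110 = 1001011100101011010000011110101 = 1268097269

1268097269


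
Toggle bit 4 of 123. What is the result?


123 ^ (1 << 4) = 123 ^ 16 = 107

107


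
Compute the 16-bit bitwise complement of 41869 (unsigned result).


~0b1010001110001101 = 0b101110001110010 = 23666 (16-bit unsigned)

23666


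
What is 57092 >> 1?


0b1101111100000100 >> 1 = 0b110111110000010 = 28546

28546


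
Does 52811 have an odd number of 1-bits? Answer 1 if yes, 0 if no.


0b1100111001001011 has 9 ones => parity 1

1


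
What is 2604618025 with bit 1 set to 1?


2604618025 | (1 << 1) = 2604618025 | 2 = 2604618027

2604618027


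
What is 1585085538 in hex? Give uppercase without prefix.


1585085538 = 5E7A7C62 hex

5E7A7C62


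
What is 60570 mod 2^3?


60570 & 7 = 2

2


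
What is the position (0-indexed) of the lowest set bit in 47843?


0b1011101011100011. Lowest set bit at position 0

0


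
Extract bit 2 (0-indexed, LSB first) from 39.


0b100111, position 2 = 1

1


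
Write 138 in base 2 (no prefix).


138 = 10001010 in binary

10001010


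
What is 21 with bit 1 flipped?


21 ^ (1 << 1) = 21 ^ 2 = 23

23


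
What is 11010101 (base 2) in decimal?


11010101 in decimal = 213

213


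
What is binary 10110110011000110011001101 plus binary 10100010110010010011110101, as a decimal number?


10110110011000110011001101 + 10100010110010010011110101 = 101011001001011000111000010 = 90485186

90485186


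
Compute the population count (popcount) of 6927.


0b1101100001111 has 8 set bits

8


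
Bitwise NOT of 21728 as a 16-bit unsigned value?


~0b101010011100000 = 0b1010101100011111 = 43807 (16-bit unsigned)

43807


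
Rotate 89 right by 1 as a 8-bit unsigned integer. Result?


Rotate 0b1011001 right by 1 (8-bit) = 0b10101100 = 172

172


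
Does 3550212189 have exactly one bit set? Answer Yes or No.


0b11010011100110111111000001011101. Multiple bits set => No

No


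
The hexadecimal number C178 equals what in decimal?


C178 hex = 49528 decimal

49528


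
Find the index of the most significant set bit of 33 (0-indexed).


0b100001. Highest set bit at position 5

5


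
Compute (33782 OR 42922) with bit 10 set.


Step 1: 33782 | 42922 = 43006
Step 2: 43006 | (1 << 10) = 43006 | 1024 = 43006

43006


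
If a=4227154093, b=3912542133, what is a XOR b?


4227154093 ^ 3912542133 = 314697496

314697496


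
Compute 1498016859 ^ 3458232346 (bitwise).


0b1011001010010011110110001011011 ^ 0b11001110001000000111000000011010 = 0b10010111011010011001110001000001 = 2540280897

2540280897


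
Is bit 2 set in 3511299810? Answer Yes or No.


0b11010001010010100010111011100010, bit 2 = 0. No

No


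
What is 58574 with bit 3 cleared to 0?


58574 & ~(1 << 3) = 58566

58566


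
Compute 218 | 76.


0b11011010 | 0b1001100 = 0b11011110 = 222

222


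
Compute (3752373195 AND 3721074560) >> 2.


Step 1: 3752373195 & 3721074560 = 3716678528
Step 2: 3716678528 >> 2 = 929169632

929169632


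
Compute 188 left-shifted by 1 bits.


0b10111100 << 1 = 0b101111000 = 376

376


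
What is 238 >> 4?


0b11101110 >> 4 = 0b1110 = 14

14


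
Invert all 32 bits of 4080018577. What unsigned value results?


4080018577 ^ 4294967295 = 214948718

214948718


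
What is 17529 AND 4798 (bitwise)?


0b100010001111001 & 0b1001010111110 = 0b111000 = 56

56


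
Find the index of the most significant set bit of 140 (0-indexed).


0b10001100. Highest set bit at position 7

7


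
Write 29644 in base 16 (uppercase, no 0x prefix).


29644 = 73CC hex

73CC


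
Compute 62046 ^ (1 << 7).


62046 ^ (1 << 7) = 62046 ^ 128 = 62174

62174


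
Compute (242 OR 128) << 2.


Step 1: 242 | 128 = 242
Step 2: 242 << 2 = 968

968


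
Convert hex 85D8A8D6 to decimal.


85D8A8D6 hex = 2245568726 decimal

2245568726


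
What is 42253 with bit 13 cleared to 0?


42253 & ~(1 << 13) = 34061

34061


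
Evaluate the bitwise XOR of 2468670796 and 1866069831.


0b10010011001001001110110101001100 ^ 0b1101111001110011111011101000111 = 0b11111100000111010001101000001011 = 4229765643

4229765643


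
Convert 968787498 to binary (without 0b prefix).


968787498 = 111001101111101000011000101010 in binary

111001101111101000011000101010


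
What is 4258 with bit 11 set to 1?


4258 | (1 << 11) = 4258 | 2048 = 6306

6306


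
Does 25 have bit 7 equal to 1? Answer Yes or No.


0b11001, bit 7 = 0. No

No


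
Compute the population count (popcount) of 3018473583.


0b10110011111010100100000001101111 has 17 set bits

17


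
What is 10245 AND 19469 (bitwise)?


0b10100000000101 & 0b100110000001101 = 0b100000000101 = 2053

2053


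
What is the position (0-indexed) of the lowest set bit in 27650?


0b110110000000010. Lowest set bit at position 1

1


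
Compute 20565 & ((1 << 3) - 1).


20565 & 7 = 5

5


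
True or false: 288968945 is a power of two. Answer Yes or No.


0b10001001110010101000011110001. Multiple bits set => No

No


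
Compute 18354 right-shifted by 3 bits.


0b100011110110010 >> 3 = 0b100011110110 = 2294

2294


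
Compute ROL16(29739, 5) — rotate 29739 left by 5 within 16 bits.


Rotate 0b111010000101011 left by 5 (16-bit) = 0b1000010101101110 = 34158

34158


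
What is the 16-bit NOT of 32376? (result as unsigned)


~0b111111001111000 = 0b1000000110000111 = 33159 (16-bit unsigned)

33159


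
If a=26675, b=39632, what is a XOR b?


26675 ^ 39632 = 62179

62179


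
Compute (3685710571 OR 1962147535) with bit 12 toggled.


Step 1: 3685710571 | 1962147535 = 4294967023
Step 2: 4294967023 ^ (1 << 12) = 4294967023 ^ 4096 = 4294962927

4294962927


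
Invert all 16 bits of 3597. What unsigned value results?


3597 ^ 65535 = 61938

61938


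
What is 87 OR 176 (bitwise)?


0b1010111 | 0b10110000 = 0b11110111 = 247

247


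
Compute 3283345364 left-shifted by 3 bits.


0b11000011101100111101111111010100 << 3 = 0b11000011101100111101111111010100000 = 26266762912

26266762912


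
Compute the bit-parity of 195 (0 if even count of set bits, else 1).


0b11000011 has 4 ones => parity 0

0


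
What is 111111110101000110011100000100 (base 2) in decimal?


111111110101000110011100000100 in decimal = 1070884612

1070884612


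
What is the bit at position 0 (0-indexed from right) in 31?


0b11111, position 0 = 1

1


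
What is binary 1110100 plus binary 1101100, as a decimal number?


1110100 + 1101100 = 11100000 = 224

224


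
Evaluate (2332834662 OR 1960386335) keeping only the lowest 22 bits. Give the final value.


Step 1: 2332834662 | 1960386335 = 4292689791
Step 2: 4292689791 & 4194303 = 1916799

1916799


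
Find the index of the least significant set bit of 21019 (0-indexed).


0b101001000011011. Lowest set bit at position 0

0


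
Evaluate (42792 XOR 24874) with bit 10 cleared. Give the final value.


Step 1: 42792 ^ 24874 = 50690
Step 2: 50690 & ~(1 << 10) = 49666

49666


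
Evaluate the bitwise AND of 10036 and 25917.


0b10011100110100 & 0b110010100111101 = 0b10010100110100 = 9524

9524


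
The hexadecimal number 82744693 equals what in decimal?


82744693 hex = 2188658323 decimal

2188658323


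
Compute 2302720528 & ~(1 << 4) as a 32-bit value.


2302720528 & ~(1 << 4) = 2302720512

2302720512


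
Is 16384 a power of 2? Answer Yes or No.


0b100000000000000. Only one bit set => Yes

Yes


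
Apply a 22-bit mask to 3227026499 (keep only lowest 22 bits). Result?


3227026499 & 4194303 = 1606723

1606723


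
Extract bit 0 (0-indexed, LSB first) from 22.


0b10110, position 0 = 0

0


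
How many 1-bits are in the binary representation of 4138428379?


0b11110110101010110110011111011011 has 22 set bits

22


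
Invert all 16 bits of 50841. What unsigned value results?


50841 ^ 65535 = 14694

14694


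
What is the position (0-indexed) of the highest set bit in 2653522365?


0b10011110001010011000100110111101. Highest set bit at position 31

31


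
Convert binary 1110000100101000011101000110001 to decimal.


1110000100101000011101000110001 in decimal = 1888762417

1888762417


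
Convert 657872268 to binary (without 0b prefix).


657872268 = 100111001101100101010110001100 in binary

100111001101100101010110001100


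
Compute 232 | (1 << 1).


232 | (1 << 1) = 232 | 2 = 234

234


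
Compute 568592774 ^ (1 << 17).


568592774 ^ (1 << 17) = 568592774 ^ 131072 = 568723846

568723846


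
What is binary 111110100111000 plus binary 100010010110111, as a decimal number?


111110100111000 + 100010010110111 = 1100000111101111 = 49647

49647


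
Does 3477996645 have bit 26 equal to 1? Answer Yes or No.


0b11001111010011100000010001100101, bit 26 = 1. Yes

Yes


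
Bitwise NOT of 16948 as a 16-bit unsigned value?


~0b100001000110100 = 0b1011110111001011 = 48587 (16-bit unsigned)

48587


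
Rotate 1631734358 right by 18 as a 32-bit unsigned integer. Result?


Rotate 0b1100001010000100100101001010110 right by 18 (32-bit) = 0b10010010100101011001100001010000 = 2459277392

2459277392


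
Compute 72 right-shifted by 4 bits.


0b1001000 >> 4 = 0b100 = 4

4


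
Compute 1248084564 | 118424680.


0b1001010011001000100001001010100 | 0b111000011110000010001101000 = 0b1001111011011110100011001111100 = 1332692604

1332692604


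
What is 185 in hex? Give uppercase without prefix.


185 = B9 hex

B9


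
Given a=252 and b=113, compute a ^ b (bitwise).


252 ^ 113 = 141

141


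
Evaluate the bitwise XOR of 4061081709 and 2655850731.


0b11110010000011110011000001101101 ^ 0b10011110010011010001000011101011 = 0b1101100010000100010000010000110 = 1816273030

1816273030


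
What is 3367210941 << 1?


0b11001000101100111000111110111101 << 1 = 0b110010001011001110001111101111010 = 6734421882

6734421882


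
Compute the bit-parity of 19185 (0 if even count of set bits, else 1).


0b100101011110001 has 8 ones => parity 0

0


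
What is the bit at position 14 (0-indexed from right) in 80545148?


0b100110011010000010101111100, position 14 = 0

0
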